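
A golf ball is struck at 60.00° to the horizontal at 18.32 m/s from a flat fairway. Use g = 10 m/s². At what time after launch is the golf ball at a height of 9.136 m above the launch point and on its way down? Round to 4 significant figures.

2.417 s

v_y0 = 18.32 sin 60.00° = 15.866 m/s.
Set y = v_y0 t − ½ g t² = 9.136: 5.000 t² − 15.866 t + 9.136 = 0.
t = [15.866 ± √(251.73 − 182.72)] / 10 = (15.866 ± 8.3072) / 10, giving t = 0.7559 s or t = 2.417 s.
On the way down corresponds to the larger root: t = 2.417 s.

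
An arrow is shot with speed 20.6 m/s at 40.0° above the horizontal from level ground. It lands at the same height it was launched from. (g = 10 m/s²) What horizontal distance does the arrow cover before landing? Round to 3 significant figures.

Components: v_x = 20.6 cos 40.0° = 15.78 m/s, v_y = 20.6 sin 40.0° = 13.24 m/s.
Time of flight (same landing height): t = 2 v_y / g = 2 × 13.24 / 10 = 2.648 s.
Range: R = v_x · t = 15.78 × 2.648 = 41.8 m.

41.8 m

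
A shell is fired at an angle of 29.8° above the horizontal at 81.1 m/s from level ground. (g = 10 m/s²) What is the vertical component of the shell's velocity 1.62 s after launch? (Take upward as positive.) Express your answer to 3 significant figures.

24.1 m/s

Initial vertical component: v_y0 = 81.1 sin 29.8° = 40.30 m/s.
v_y(t) = v_y0 − g t = 40.30 − 10 × 1.62 = 24.1 m/s.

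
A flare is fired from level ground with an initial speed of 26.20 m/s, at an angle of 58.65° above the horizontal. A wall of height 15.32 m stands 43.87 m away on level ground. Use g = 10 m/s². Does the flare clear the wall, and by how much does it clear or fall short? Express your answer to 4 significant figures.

v_x = 26.20 cos 58.65° = 13.631 m/s; v_y0 = 26.20 sin 58.65° = 22.375 m/s.
Time to reach the wall: t = 43.87 / 13.631 = 3.2184 s.
Height at that point: y = 22.375×3.2184 − 5.000×3.2184² = 20.221 m.
That is 20.221 − 15.32 = 4.901 m above the top of the wall, so the flare clears it.

Yes — it clears the wall by 4.901 m.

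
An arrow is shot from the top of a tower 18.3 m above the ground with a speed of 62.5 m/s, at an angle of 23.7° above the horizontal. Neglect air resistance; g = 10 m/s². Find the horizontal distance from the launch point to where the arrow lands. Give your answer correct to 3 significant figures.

324 m

Components: v_x = 62.5 cos 23.7° = 57.23 m/s, v_y = 62.5 sin 23.7° = 25.12 m/s.
Vertical: 0 = 18.3 + 25.12 t − ½(10) t² ⇒ 5.000 t² − 25.12 t − 18.3 = 0.
t = [25.12 + √(631.0 + 366.0)] / 10.00 = 5.670 s.
Horizontal: R = v_x · t = 57.23 × 5.670 = 324 m.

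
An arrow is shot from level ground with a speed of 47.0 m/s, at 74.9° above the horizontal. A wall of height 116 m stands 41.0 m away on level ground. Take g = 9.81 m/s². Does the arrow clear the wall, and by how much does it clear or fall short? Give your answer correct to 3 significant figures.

v_x = 47.0 cos 74.9° = 12.24 m/s; v_y0 = 47.0 sin 74.9° = 45.38 m/s.
Time to reach the wall: t = 41.0 / 12.24 = 3.350 s.
Height at that point: y = 45.38×3.350 − 4.905×3.350² = 96.98 m.
That is 116 − 96.98 = 19.0 m below the top of the wall, so the arrow does not clear it.

No — it falls 19.0 m short of clearing the wall.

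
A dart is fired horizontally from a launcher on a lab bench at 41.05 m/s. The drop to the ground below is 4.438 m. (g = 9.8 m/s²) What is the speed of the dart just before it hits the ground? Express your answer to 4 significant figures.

42.10 m/s

Fall time: t = √(2 × 4.438 / 9.8) = 0.95169 s.
At impact: v_x = 41.05 m/s (unchanged), v_y = g t = 9.8 × 0.95169 = 9.3266 m/s.
Speed = √(v_x² + v_y²) = √(1685.1 + 86.985) = 42.10 m/s.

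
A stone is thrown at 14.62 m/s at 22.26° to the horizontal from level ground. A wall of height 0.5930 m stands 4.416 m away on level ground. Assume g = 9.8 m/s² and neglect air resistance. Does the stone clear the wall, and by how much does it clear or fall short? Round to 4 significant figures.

Yes — it clears the wall by 0.6926 m.

v_x = 14.62 cos 22.26° = 13.530 m/s; v_y0 = 14.62 sin 22.26° = 5.5382 m/s.
Time to reach the wall: t = 4.416 / 13.530 = 0.32639 s.
Height at that point: y = 5.5382×0.32639 − 4.900×0.32639² = 1.2856 m.
That is 1.2856 − 0.5930 = 0.6926 m above the top of the wall, so the stone clears it.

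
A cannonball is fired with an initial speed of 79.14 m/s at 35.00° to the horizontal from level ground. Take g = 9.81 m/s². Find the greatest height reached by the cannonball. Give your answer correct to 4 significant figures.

105.0 m

Vertical component of launch velocity: v_y = 79.14 sin 35.00° = 45.393 m/s.
At the highest point the vertical velocity is zero, so v_y² = 2 g h_max.
h_max = (45.393)² / (2 × 9.81) = 2060.5 / 19.62 = 105.0 m.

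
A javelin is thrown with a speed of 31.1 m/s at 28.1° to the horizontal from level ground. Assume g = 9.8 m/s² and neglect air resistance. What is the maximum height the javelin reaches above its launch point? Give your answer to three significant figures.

Vertical component of launch velocity: v_y = 31.1 sin 28.1° = 14.65 m/s.
At the highest point the vertical velocity is zero, so v_y² = 2 g h_max.
h_max = (14.65)² / (2 × 9.8) = 214.6 / 19.60 = 10.9 m.

10.9 m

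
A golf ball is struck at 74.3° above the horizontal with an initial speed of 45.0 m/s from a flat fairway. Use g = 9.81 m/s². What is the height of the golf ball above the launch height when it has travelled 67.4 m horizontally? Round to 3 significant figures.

89.5 m

v_x = 45.0 cos 74.3° = 12.18 m/s, v_y0 = 45.0 sin 74.3° = 43.32 m/s.
Time to reach x = 67.4 m: t = x / v_x = 67.4 / 12.18 = 5.534 s.
y = v_y0 t − ½ g t² = 43.32×5.534 − 4.905×5.534² = 89.5 m.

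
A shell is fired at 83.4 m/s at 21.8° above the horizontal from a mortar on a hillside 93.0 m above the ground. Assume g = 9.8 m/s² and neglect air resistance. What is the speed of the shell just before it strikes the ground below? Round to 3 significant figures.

v_x = 83.4 cos 21.8° = 77.44 m/s is unchanged throughout.
For the vertical component, v_y² = v_y0² + 2 g h = (30.97)² + 2×9.8×93.0 = 2782, so |v_y| = 52.74 m/s.
Impact speed = √(v_x² + v_y²) = √(5997 + 2782) = 93.7 m/s.

93.7 m/s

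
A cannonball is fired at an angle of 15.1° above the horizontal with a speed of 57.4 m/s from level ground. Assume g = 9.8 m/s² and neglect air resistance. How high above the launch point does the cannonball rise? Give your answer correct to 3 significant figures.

Vertical component of launch velocity: v_y = 57.4 sin 15.1° = 14.95 m/s.
At the highest point the vertical velocity is zero, so v_y² = 2 g h_max.
h_max = (14.95)² / (2 × 9.8) = 223.5 / 19.60 = 11.4 m.

11.4 m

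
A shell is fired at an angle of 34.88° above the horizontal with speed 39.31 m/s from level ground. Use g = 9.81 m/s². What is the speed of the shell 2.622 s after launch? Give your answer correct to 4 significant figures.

32.41 m/s

v_x = 39.31 cos 34.88° = 32.248 m/s (constant).
v_y(t) = 39.31 sin 34.88° − g t = 22.480 − 9.81 × 2.622 = -3.2418 m/s.
Speed = √(v_x² + v_y²) = √(1039.9 + 10.509) = 32.41 m/s.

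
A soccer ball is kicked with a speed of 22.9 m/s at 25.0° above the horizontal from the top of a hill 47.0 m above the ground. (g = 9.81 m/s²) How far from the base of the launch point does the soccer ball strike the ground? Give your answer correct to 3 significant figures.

87.9 m

Components: v_x = 22.9 cos 25.0° = 20.75 m/s, v_y = 22.9 sin 25.0° = 9.678 m/s.
Vertical: 0 = 47.0 + 9.678 t − ½(9.81) t² ⇒ 4.905 t² − 9.678 t − 47.0 = 0.
t = [9.678 + √(93.66 + 922.1)] / 9.810 = 4.235 s.
Horizontal: R = v_x · t = 20.75 × 4.235 = 87.9 m.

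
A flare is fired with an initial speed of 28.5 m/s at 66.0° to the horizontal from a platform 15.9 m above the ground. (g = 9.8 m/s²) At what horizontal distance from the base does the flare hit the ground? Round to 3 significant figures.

68.0 m

Components: v_x = 28.5 cos 66.0° = 11.59 m/s, v_y = 28.5 sin 66.0° = 26.04 m/s.
Vertical: 0 = 15.9 + 26.04 t − ½(9.8) t² ⇒ 4.900 t² − 26.04 t − 15.9 = 0.
t = [26.04 + √(678.1 + 311.6)] / 9.800 = 5.867 s.
Horizontal: R = v_x · t = 11.59 × 5.867 = 68.0 m.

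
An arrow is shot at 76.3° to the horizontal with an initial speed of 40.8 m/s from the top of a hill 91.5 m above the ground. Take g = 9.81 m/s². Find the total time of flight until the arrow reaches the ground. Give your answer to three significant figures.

Vertical component: v_y = 40.8 sin 76.3° = 39.64 m/s.
Taking up as positive with launch at y = 91.5 m, landing at y = 0: 0 = 91.5 + 39.64 t − ½(9.81) t².
Solving 4.905 t² − 39.64 t − 91.5 = 0 gives t = [39.64 + √(39.64² + 4·4.905·91.5)] / 9.810 = 9.96 s.

9.96 s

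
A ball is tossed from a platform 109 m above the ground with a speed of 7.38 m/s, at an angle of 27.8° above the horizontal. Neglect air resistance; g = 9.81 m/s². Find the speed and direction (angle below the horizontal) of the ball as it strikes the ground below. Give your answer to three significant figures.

46.8 m/s at 82.0° below the horizontal

v_x = 7.38 cos 27.8° = 6.528 m/s (constant).
|v_y| at impact = √((3.442)² + 2×9.81×109) = 46.37 m/s.
Speed = √(6.528² + 46.37²) = 46.8 m/s; angle = arctan(46.37/6.528) = 82.0° below horizontal.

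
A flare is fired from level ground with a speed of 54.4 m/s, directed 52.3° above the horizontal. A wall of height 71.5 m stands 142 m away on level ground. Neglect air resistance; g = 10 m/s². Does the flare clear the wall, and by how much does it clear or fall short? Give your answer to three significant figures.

Yes — it clears the wall by 21.1 m.

v_x = 54.4 cos 52.3° = 33.27 m/s; v_y0 = 54.4 sin 52.3° = 43.04 m/s.
Time to reach the wall: t = 142 / 33.27 = 4.268 s.
Height at that point: y = 43.04×4.268 − 5.000×4.268² = 92.62 m.
That is 92.62 − 71.5 = 21.1 m above the top of the wall, so the flare clears it.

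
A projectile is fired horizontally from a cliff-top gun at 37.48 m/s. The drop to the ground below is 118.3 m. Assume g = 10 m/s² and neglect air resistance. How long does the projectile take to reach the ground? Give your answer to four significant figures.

4.864 s

The horizontal speed doesn't affect the fall. With v_y0 = 0, h = ½ g t².
t = √(2 × 118.3 / 10) = √23.660 = 4.864 s.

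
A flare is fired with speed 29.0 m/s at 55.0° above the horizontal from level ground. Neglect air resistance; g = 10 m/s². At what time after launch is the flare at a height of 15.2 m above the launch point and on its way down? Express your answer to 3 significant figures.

v_y0 = 29.0 sin 55.0° = 23.76 m/s.
Set y = v_y0 t − ½ g t² = 15.2: 5.000 t² − 23.76 t + 15.2 = 0.
t = [23.76 ± √(564.5 − 304.0)] / 10 = (23.76 ± 16.14) / 10, giving t = 0.762 s or t = 3.99 s.
On the way down corresponds to the larger root: t = 3.99 s.

3.99 s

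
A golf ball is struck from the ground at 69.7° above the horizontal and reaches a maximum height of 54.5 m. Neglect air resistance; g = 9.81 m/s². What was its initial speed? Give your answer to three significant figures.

34.9 m/s

At maximum height v_y = 0, so (v₀ sin θ)² = 2 g H.
v₀ sin 69.7° = √(2 × 9.81 × 54.5) = 32.70 m/s.
v₀ = 32.70 / sin 69.7° = 32.70 / 0.9379 = 34.9 m/s.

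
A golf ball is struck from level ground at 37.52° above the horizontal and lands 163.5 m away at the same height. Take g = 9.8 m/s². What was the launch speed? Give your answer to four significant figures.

40.72 m/s

On level ground, R = v₀² sin(2θ) / g, so v₀ = √(R g / sin 2θ).
sin(2 × 37.52°) = 0.9661.
v₀ = √(163.5 × 9.8 / 0.9661) = √1658.5 = 40.72 m/s.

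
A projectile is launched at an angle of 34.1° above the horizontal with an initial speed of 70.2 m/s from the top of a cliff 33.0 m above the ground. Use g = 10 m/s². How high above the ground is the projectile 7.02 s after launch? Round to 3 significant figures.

62.9 m

v_y0 = 70.2 sin 34.1° = 39.36 m/s.
y(t) = 33.0 + v_y0 t − ½ g t² = 33.0 + 39.36×7.02 − ½×10×7.02² = 62.9 m.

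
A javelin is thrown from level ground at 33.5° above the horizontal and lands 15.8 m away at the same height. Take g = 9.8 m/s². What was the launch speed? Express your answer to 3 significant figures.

On level ground, R = v₀² sin(2θ) / g, so v₀ = √(R g / sin 2θ).
sin(2 × 33.5°) = 0.9205.
v₀ = √(15.8 × 9.8 / 0.9205) = √168.2 = 13.0 m/s.

13.0 m/s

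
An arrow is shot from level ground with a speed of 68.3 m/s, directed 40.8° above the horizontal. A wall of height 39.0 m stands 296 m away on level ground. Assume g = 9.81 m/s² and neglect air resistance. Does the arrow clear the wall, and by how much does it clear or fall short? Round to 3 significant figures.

Yes — it clears the wall by 55.7 m.

v_x = 68.3 cos 40.8° = 51.70 m/s; v_y0 = 68.3 sin 40.8° = 44.63 m/s.
Time to reach the wall: t = 296 / 51.70 = 5.725 s.
Height at that point: y = 44.63×5.725 − 4.905×5.725² = 94.74 m.
That is 94.74 − 39.0 = 55.7 m above the top of the wall, so the arrow clears it.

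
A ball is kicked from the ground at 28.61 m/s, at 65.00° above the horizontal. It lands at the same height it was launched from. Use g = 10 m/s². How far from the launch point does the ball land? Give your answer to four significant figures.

Components: v_x = 28.61 cos 65.00° = 12.091 m/s, v_y = 28.61 sin 65.00° = 25.929 m/s.
Time of flight (same landing height): t = 2 v_y / g = 2 × 25.929 / 10 = 5.1858 s.
Range: R = v_x · t = 12.091 × 5.1858 = 62.70 m.

62.70 m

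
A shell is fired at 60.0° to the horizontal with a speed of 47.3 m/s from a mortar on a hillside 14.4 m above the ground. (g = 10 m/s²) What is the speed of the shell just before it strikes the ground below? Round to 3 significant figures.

50.3 m/s

v_x = 47.3 cos 60.0° = 23.65 m/s is unchanged throughout.
For the vertical component, v_y² = v_y0² + 2 g h = (40.96)² + 2×10×14.4 = 1966, so |v_y| = 44.34 m/s.
Impact speed = √(v_x² + v_y²) = √(559.3 + 1966) = 50.3 m/s.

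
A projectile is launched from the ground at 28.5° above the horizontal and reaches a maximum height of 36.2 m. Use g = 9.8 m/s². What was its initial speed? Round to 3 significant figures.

At maximum height v_y = 0, so (v₀ sin θ)² = 2 g H.
v₀ sin 28.5° = √(2 × 9.8 × 36.2) = 26.64 m/s.
v₀ = 26.64 / sin 28.5° = 26.64 / 0.4772 = 55.8 m/s.

55.8 m/s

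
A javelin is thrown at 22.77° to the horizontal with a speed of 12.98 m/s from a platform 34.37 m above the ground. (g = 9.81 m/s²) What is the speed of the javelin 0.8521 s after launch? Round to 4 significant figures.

12.42 m/s

v_x = 12.98 cos 22.77° = 11.968 m/s (constant).
v_y(t) = 12.98 sin 22.77° − g t = 5.0237 − 9.81 × 0.8521 = -3.3354 m/s.
Speed = √(v_x² + v_y²) = √(143.23 + 11.125) = 12.42 m/s.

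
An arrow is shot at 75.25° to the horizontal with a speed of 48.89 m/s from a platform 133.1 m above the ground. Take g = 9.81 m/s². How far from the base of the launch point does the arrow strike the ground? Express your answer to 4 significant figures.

148.3 m

Components: v_x = 48.89 cos 75.25° = 12.447 m/s, v_y = 48.89 sin 75.25° = 47.279 m/s.
Vertical: 0 = 133.1 + 47.279 t − ½(9.81) t² ⇒ 4.905 t² − 47.279 t − 133.1 = 0.
t = [47.279 + √(2235.3 + 2611.4)] / 9.810 = 11.916 s.
Horizontal: R = v_x · t = 12.447 × 11.916 = 148.3 m.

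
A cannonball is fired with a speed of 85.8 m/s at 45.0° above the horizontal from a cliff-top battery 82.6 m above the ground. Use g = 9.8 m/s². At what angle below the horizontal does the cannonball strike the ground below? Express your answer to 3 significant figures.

50.2°

v_x = 85.8 cos 45.0° = 60.67 m/s.
At impact |v_y| = √(v_y0² + 2 g h) = √(60.67² + 2×9.8×82.6) = 72.80 m/s.
Angle below horizontal = arctan(|v_y| / v_x) = arctan(72.80 / 60.67) = 50.2°.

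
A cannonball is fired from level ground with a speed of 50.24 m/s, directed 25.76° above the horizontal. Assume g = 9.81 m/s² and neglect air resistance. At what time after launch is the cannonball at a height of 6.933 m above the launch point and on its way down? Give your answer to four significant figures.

4.107 s

v_y0 = 50.24 sin 25.76° = 21.834 m/s.
Set y = v_y0 t − ½ g t² = 6.933: 4.905 t² − 21.834 t + 6.933 = 0.
t = [21.834 ± √(476.72 − 136.03)] / 9.81 = (21.834 ± 18.458) / 9.81, giving t = 0.3441 s or t = 4.107 s.
On the way down corresponds to the larger root: t = 4.107 s.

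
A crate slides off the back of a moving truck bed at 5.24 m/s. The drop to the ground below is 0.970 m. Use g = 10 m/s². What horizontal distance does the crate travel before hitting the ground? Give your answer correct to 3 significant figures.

2.31 m

Initial vertical velocity is zero, so the fall time comes from h = ½ g t²: t = √(2 × 0.970 / 10) = 0.4405 s.
Horizontal motion is uniform at 5.24 m/s, so x = 5.24 × 0.4405 = 2.31 m.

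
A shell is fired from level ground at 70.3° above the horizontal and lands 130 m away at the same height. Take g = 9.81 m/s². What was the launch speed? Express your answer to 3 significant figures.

44.8 m/s

On level ground, R = v₀² sin(2θ) / g, so v₀ = √(R g / sin 2θ).
sin(2 × 70.3°) = 0.6347.
v₀ = √(130 × 9.81 / 0.6347) = √2009 = 44.8 m/s.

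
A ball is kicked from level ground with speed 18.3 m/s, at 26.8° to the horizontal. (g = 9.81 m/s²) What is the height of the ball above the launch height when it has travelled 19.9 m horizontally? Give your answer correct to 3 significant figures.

v_x = 18.3 cos 26.8° = 16.33 m/s, v_y0 = 18.3 sin 26.8° = 8.251 m/s.
Time to reach x = 19.9 m: t = x / v_x = 19.9 / 16.33 = 1.219 s.
y = v_y0 t − ½ g t² = 8.251×1.219 − 4.905×1.219² = 2.77 m.

2.77 m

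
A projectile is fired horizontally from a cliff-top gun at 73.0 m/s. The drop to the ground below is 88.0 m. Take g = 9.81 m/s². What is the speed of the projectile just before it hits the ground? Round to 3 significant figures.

84.0 m/s

Fall time: t = √(2 × 88.0 / 9.81) = 4.236 s.
At impact: v_x = 73.0 m/s (unchanged), v_y = g t = 9.81 × 4.236 = 41.56 m/s.
Speed = √(v_x² + v_y²) = √(5329 + 1727) = 84.0 m/s.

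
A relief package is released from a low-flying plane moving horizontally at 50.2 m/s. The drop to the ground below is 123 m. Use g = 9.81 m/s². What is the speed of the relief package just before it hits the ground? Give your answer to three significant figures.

Fall time: t = √(2 × 123 / 9.81) = 5.008 s.
At impact: v_x = 50.2 m/s (unchanged), v_y = g t = 9.81 × 5.008 = 49.13 m/s.
Speed = √(v_x² + v_y²) = √(2520 + 2414) = 70.2 m/s.

70.2 m/s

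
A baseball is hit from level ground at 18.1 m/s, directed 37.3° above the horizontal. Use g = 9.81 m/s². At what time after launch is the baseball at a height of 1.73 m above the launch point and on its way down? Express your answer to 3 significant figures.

2.07 s

v_y0 = 18.1 sin 37.3° = 10.97 m/s.
Set y = v_y0 t − ½ g t² = 1.73: 4.905 t² − 10.97 t + 1.73 = 0.
t = [10.97 ± √(120.3 − 33.94)] / 9.81 = (10.97 ± 9.293) / 9.81, giving t = 0.171 s or t = 2.07 s.
On the way down corresponds to the larger root: t = 2.07 s.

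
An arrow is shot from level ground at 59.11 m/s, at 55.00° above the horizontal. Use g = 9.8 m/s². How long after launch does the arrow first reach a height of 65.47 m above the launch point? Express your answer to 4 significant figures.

1.617 s

v_y0 = 59.11 sin 55.00° = 48.420 m/s.
Set y = v_y0 t − ½ g t² = 65.47: 4.900 t² − 48.420 t + 65.47 = 0.
t = [48.420 ± √(2344.5 − 1283.2)] / 9.8 = (48.420 ± 32.578) / 9.8, giving t = 1.617 s or t = 8.265 s.
The arrow is on the way up at the first time, so t = 1.617 s.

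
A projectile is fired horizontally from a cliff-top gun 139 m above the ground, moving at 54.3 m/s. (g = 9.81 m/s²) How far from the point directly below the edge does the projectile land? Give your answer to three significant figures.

Initial vertical velocity is zero, so the fall time comes from h = ½ g t²: t = √(2 × 139 / 9.81) = 5.323 s.
Horizontal motion is uniform at 54.3 m/s, so x = 54.3 × 5.323 = 289 m.

289 m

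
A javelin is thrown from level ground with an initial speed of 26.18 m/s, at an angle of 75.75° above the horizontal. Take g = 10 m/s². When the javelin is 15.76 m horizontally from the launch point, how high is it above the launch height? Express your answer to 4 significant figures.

v_x = 26.18 cos 75.75° = 6.4443 m/s, v_y0 = 26.18 sin 75.75° = 25.374 m/s.
Time to reach x = 15.76 m: t = x / v_x = 15.76 / 6.4443 = 2.4456 s.
y = v_y0 t − ½ g t² = 25.374×2.4456 − 5.000×2.4456² = 32.15 m.

32.15 m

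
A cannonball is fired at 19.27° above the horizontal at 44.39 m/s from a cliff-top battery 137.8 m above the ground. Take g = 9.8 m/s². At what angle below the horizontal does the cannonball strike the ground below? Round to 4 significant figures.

52.19°

v_x = 44.39 cos 19.27° = 41.903 m/s.
At impact |v_y| = √(v_y0² + 2 g h) = √(14.650² + 2×9.8×137.8) = 53.995 m/s.
Angle below horizontal = arctan(|v_y| / v_x) = arctan(53.995 / 41.903) = 52.19°.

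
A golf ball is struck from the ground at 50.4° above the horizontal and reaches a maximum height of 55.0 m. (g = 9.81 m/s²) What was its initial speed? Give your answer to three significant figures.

42.6 m/s

At maximum height v_y = 0, so (v₀ sin θ)² = 2 g H.
v₀ sin 50.4° = √(2 × 9.81 × 55.0) = 32.85 m/s.
v₀ = 32.85 / sin 50.4° = 32.85 / 0.7705 = 42.6 m/s.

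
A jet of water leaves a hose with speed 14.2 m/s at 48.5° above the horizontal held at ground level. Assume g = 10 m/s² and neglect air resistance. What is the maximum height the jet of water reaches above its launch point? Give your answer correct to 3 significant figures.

Vertical component of launch velocity: v_y = 14.2 sin 48.5° = 10.64 m/s.
At the highest point the vertical velocity is zero, so v_y² = 2 g h_max.
h_max = (10.64)² / (2 × 10) = 113.2 / 20.00 = 5.66 m.

5.66 m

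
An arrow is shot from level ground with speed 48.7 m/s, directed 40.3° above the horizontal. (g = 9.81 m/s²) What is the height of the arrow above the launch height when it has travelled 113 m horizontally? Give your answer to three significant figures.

v_x = 48.7 cos 40.3° = 37.14 m/s, v_y0 = 48.7 sin 40.3° = 31.50 m/s.
Time to reach x = 113 m: t = x / v_x = 113 / 37.14 = 3.043 s.
y = v_y0 t − ½ g t² = 31.50×3.043 − 4.905×3.043² = 50.4 m.

50.4 m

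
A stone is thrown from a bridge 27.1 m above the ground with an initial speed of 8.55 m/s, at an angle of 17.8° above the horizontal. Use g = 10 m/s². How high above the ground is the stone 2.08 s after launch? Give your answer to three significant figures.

v_y0 = 8.55 sin 17.8° = 2.614 m/s.
y(t) = 27.1 + v_y0 t − ½ g t² = 27.1 + 2.614×2.08 − ½×10×2.08² = 10.9 m.

10.9 m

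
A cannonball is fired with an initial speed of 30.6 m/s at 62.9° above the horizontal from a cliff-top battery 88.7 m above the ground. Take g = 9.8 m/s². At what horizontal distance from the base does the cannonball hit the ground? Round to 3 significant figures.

110 m

Components: v_x = 30.6 cos 62.9° = 13.94 m/s, v_y = 30.6 sin 62.9° = 27.24 m/s.
Vertical: 0 = 88.7 + 27.24 t − ½(9.8) t² ⇒ 4.900 t² − 27.24 t − 88.7 = 0.
t = [27.24 + √(742.0 + 1739)] / 9.800 = 7.862 s.
Horizontal: R = v_x · t = 13.94 × 7.862 = 110 m.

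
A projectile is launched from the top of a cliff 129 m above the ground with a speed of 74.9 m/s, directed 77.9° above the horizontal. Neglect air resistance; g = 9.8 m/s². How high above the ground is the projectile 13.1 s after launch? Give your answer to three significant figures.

248 m

v_y0 = 74.9 sin 77.9° = 73.24 m/s.
y(t) = 129 + v_y0 t − ½ g t² = 129 + 73.24×13.1 − ½×9.8×13.1² = 248 m.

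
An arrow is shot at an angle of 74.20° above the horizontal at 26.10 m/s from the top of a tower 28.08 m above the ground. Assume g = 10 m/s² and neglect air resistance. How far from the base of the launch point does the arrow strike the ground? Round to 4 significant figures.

42.39 m

Components: v_x = 26.10 cos 74.20° = 7.1065 m/s, v_y = 26.10 sin 74.20° = 25.114 m/s.
Vertical: 0 = 28.08 + 25.114 t − ½(10) t² ⇒ 5.000 t² − 25.114 t − 28.08 = 0.
t = [25.114 + √(630.71 + 561.60)] / 10.00 = 5.9644 s.
Horizontal: R = v_x · t = 7.1065 × 5.9644 = 42.39 m.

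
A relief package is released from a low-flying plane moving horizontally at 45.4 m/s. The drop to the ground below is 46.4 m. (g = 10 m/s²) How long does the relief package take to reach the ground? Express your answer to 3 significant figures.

3.05 s

The horizontal speed doesn't affect the fall. With v_y0 = 0, h = ½ g t².
t = √(2 × 46.4 / 10) = √9.280 = 3.05 s.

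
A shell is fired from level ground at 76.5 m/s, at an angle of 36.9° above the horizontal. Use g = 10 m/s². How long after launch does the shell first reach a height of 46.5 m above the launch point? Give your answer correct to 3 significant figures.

v_y0 = 76.5 sin 36.9° = 45.93 m/s.
Set y = v_y0 t − ½ g t² = 46.5: 5.000 t² − 45.93 t + 46.5 = 0.
t = [45.93 ± √(2110 − 930.0)] / 10 = (45.93 ± 34.35) / 10, giving t = 1.16 s or t = 8.03 s.
The shell is on the way up at the first time, so t = 1.16 s.

1.16 s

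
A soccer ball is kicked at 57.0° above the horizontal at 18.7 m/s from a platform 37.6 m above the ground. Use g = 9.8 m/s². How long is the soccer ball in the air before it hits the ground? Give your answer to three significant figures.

4.80 s

Vertical component: v_y = 18.7 sin 57.0° = 15.68 m/s.
Taking up as positive with launch at y = 37.6 m, landing at y = 0: 0 = 37.6 + 15.68 t − ½(9.8) t².
Solving 4.900 t² − 15.68 t − 37.6 = 0 gives t = [15.68 + √(15.68² + 4·4.900·37.6)] / 9.800 = 4.80 s.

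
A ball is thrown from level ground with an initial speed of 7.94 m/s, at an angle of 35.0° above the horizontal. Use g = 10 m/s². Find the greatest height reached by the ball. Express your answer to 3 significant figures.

1.04 m

Vertical component of launch velocity: v_y = 7.94 sin 35.0° = 4.554 m/s.
At the highest point the vertical velocity is zero, so v_y² = 2 g h_max.
h_max = (4.554)² / (2 × 10) = 20.74 / 20.00 = 1.04 m.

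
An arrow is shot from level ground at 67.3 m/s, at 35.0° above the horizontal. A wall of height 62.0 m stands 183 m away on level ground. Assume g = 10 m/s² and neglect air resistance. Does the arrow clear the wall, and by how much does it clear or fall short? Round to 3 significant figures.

v_x = 67.3 cos 35.0° = 55.13 m/s; v_y0 = 67.3 sin 35.0° = 38.60 m/s.
Time to reach the wall: t = 183 / 55.13 = 3.319 s.
Height at that point: y = 38.60×3.319 − 5.000×3.319² = 73.03 m.
That is 73.03 − 62.0 = 11.0 m above the top of the wall, so the arrow clears it.

Yes — it clears the wall by 11.0 m.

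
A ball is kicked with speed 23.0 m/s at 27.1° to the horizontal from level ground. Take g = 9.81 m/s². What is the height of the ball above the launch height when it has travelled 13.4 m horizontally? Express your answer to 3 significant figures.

v_x = 23.0 cos 27.1° = 20.47 m/s, v_y0 = 23.0 sin 27.1° = 10.48 m/s.
Time to reach x = 13.4 m: t = x / v_x = 13.4 / 20.47 = 0.6546 s.
y = v_y0 t − ½ g t² = 10.48×0.6546 − 4.905×0.6546² = 4.76 m.

4.76 m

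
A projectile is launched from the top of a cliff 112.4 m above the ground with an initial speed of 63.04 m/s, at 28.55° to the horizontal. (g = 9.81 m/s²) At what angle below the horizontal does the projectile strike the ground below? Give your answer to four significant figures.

v_x = 63.04 cos 28.55° = 55.374 m/s.
At impact |v_y| = √(v_y0² + 2 g h) = √(30.128² + 2×9.81×112.4) = 55.794 m/s.
Angle below horizontal = arctan(|v_y| / v_x) = arctan(55.794 / 55.374) = 45.22°.

45.22°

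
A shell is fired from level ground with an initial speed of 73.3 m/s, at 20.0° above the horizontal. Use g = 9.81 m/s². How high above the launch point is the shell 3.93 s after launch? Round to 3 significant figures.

v_y0 = 73.3 sin 20.0° = 25.07 m/s.
y(t) = v_y0 t − ½ g t² = 25.07×3.93 − 4.905×3.93² = 22.8 m.

22.8 m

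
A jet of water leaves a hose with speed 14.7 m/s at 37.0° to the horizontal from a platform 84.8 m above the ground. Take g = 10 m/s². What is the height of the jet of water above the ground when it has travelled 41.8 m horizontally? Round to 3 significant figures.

v_x = 14.7 cos 37.0° = 11.74 m/s, v_y0 = 14.7 sin 37.0° = 8.847 m/s.
Time to reach x = 41.8 m: t = x / v_x = 41.8 / 11.74 = 3.560 s.
y = 84.8 + v_y0 t − ½ g t² = 84.8 + 8.847×3.560 − 5.000×3.560² = 52.9 m.

52.9 m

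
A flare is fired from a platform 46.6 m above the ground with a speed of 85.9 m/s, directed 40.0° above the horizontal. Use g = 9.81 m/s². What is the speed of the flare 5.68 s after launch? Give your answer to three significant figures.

v_x = 85.9 cos 40.0° = 65.80 m/s (constant).
v_y(t) = 85.9 sin 40.0° − g t = 55.22 − 9.81 × 5.68 = -0.5008 m/s.
Speed = √(v_x² + v_y²) = √(4330 + 0.2508) = 65.8 m/s.

65.8 m/s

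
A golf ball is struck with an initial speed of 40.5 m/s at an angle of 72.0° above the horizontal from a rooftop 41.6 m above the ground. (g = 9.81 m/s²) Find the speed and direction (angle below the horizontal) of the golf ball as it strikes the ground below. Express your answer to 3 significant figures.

49.6 m/s at 75.4° below the horizontal

v_x = 40.5 cos 72.0° = 12.52 m/s (constant).
|v_y| at impact = √((38.52)² + 2×9.81×41.6) = 47.96 m/s.
Speed = √(12.52² + 47.96²) = 49.6 m/s; angle = arctan(47.96/12.52) = 75.4° below horizontal.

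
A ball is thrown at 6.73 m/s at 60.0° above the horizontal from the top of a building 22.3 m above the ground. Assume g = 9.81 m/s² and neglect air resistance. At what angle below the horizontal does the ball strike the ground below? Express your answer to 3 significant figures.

81.2°

v_x = 6.73 cos 60.0° = 3.365 m/s.
At impact |v_y| = √(v_y0² + 2 g h) = √(5.828² + 2×9.81×22.3) = 21.71 m/s.
Angle below horizontal = arctan(|v_y| / v_x) = arctan(21.71 / 3.365) = 81.2°.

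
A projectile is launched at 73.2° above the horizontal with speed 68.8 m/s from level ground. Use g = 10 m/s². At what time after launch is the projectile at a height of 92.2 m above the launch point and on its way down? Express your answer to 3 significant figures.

11.6 s

v_y0 = 68.8 sin 73.2° = 65.86 m/s.
Set y = v_y0 t − ½ g t² = 92.2: 5.000 t² − 65.86 t + 92.2 = 0.
t = [65.86 ± √(4338 − 1844)] / 10 = (65.86 ± 49.94) / 10, giving t = 1.59 s or t = 11.6 s.
On the way down corresponds to the larger root: t = 11.6 s.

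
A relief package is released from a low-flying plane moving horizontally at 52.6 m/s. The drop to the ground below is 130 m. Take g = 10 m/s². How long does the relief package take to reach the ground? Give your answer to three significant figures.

5.10 s

The horizontal speed doesn't affect the fall. With v_y0 = 0, h = ½ g t².
t = √(2 × 130 / 10) = √26.00 = 5.10 s.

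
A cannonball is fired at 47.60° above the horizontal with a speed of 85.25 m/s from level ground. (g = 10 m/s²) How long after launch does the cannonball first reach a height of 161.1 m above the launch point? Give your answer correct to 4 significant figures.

v_y0 = 85.25 sin 47.60° = 62.953 m/s.
Set y = v_y0 t − ½ g t² = 161.1: 5.000 t² − 62.953 t + 161.1 = 0.
t = [62.953 ± √(3963.1 − 3222.0)] / 10 = (62.953 ± 27.223) / 10, giving t = 3.573 s or t = 9.018 s.
The cannonball is on the way up at the first time, so t = 3.573 s.

3.573 s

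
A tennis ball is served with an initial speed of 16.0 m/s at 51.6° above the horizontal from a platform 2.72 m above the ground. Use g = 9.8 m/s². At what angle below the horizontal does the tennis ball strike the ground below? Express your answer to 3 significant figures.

55.6°

v_x = 16.0 cos 51.6° = 9.938 m/s.
At impact |v_y| = √(v_y0² + 2 g h) = √(12.54² + 2×9.8×2.72) = 14.51 m/s.
Angle below horizontal = arctan(|v_y| / v_x) = arctan(14.51 / 9.938) = 55.6°.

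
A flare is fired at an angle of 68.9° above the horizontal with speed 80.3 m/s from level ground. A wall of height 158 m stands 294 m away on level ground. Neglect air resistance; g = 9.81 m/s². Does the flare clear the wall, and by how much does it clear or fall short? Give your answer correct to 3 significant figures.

v_x = 80.3 cos 68.9° = 28.91 m/s; v_y0 = 80.3 sin 68.9° = 74.92 m/s.
Time to reach the wall: t = 294 / 28.91 = 10.17 s.
Height at that point: y = 74.92×10.17 − 4.905×10.17² = 254.6 m.
That is 254.6 − 158 = 96.6 m above the top of the wall, so the flare clears it.

Yes — it clears the wall by 96.6 m.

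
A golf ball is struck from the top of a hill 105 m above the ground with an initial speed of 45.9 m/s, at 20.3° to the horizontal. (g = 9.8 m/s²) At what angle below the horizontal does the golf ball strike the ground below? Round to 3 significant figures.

v_x = 45.9 cos 20.3° = 43.05 m/s.
At impact |v_y| = √(v_y0² + 2 g h) = √(15.92² + 2×9.8×105) = 48.08 m/s.
Angle below horizontal = arctan(|v_y| / v_x) = arctan(48.08 / 43.05) = 48.2°.

48.2°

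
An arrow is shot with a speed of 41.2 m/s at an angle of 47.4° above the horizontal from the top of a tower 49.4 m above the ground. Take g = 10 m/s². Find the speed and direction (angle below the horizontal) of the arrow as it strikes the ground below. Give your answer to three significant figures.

v_x = 41.2 cos 47.4° = 27.89 m/s (constant).
|v_y| at impact = √((30.33)² + 2×10×49.4) = 43.68 m/s.
Speed = √(27.89² + 43.68²) = 51.8 m/s; angle = arctan(43.68/27.89) = 57.4° below horizontal.

51.8 m/s at 57.4° below the horizontal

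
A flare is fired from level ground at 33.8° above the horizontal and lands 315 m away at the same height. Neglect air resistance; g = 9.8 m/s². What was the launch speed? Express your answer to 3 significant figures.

57.8 m/s

On level ground, R = v₀² sin(2θ) / g, so v₀ = √(R g / sin 2θ).
sin(2 × 33.8°) = 0.9245.
v₀ = √(315 × 9.8 / 0.9245) = √3339 = 57.8 m/s.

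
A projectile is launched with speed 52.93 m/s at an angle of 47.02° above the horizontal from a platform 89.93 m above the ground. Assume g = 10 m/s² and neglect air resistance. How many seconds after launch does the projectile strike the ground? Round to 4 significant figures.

Vertical component: v_y = 52.93 sin 47.02° = 38.723 m/s.
Taking up as positive with launch at y = 89.93 m, landing at y = 0: 0 = 89.93 + 38.723 t − ½(10) t².
Solving 5.000 t² − 38.723 t − 89.93 = 0 gives t = [38.723 + √(38.723² + 4·5.000·89.93)] / 10.00 = 9.615 s.

9.615 s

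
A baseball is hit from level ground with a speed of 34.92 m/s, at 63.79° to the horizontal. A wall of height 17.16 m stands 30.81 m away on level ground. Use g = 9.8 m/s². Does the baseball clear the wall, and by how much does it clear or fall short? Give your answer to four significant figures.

v_x = 34.92 cos 63.79° = 15.423 m/s; v_y0 = 34.92 sin 63.79° = 31.330 m/s.
Time to reach the wall: t = 30.81 / 15.423 = 1.9977 s.
Height at that point: y = 31.330×1.9977 − 4.900×1.9977² = 43.033 m.
That is 43.033 − 17.16 = 25.87 m above the top of the wall, so the baseball clears it.

Yes — it clears the wall by 25.87 m.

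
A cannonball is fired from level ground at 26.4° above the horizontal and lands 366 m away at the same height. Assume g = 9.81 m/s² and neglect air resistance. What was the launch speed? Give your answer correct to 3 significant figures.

67.1 m/s

On level ground, R = v₀² sin(2θ) / g, so v₀ = √(R g / sin 2θ).
sin(2 × 26.4°) = 0.7965.
v₀ = √(366 × 9.81 / 0.7965) = √4508 = 67.1 m/s.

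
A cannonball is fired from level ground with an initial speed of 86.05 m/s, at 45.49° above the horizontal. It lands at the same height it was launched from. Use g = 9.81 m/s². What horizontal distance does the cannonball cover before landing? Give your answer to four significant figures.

Components: v_x = 86.05 cos 45.49° = 60.324 m/s, v_y = 86.05 sin 45.49° = 61.365 m/s.
Time of flight (same landing height): t = 2 v_y / g = 2 × 61.365 / 9.81 = 12.511 s.
Range: R = v_x · t = 60.324 × 12.511 = 754.7 m.

754.7 m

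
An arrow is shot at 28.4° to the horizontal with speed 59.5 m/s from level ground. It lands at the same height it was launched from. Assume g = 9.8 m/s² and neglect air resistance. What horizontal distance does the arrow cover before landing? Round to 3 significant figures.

302 m

For level ground, R = v₀² sin(2θ) / g.
sin(2 × 28.4°) = sin 56.80° = 0.8368.
R = (59.5)² × 0.8368 / 9.8 = 302 m.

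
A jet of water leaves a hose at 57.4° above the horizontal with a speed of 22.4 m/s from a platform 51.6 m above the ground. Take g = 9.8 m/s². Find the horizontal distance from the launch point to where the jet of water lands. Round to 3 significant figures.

Components: v_x = 22.4 cos 57.4° = 12.07 m/s, v_y = 22.4 sin 57.4° = 18.87 m/s.
Vertical: 0 = 51.6 + 18.87 t − ½(9.8) t² ⇒ 4.900 t² − 18.87 t − 51.6 = 0.
t = [18.87 + √(356.1 + 1011)] / 9.800 = 5.698 s.
Horizontal: R = v_x · t = 12.07 × 5.698 = 68.8 m.

68.8 m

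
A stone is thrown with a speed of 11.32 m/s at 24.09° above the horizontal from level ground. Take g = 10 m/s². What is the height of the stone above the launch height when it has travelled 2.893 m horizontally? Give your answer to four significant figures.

v_x = 11.32 cos 24.09° = 10.334 m/s, v_y0 = 11.32 sin 24.09° = 4.6205 m/s.
Time to reach x = 2.893 m: t = x / v_x = 2.893 / 10.334 = 0.27995 s.
y = v_y0 t − ½ g t² = 4.6205×0.27995 − 5.000×0.27995² = 0.9016 m.

0.9016 m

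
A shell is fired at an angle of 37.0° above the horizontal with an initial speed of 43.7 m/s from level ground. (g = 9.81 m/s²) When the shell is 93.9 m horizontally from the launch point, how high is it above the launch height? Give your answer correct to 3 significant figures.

v_x = 43.7 cos 37.0° = 34.90 m/s, v_y0 = 43.7 sin 37.0° = 26.30 m/s.
Time to reach x = 93.9 m: t = x / v_x = 93.9 / 34.90 = 2.691 s.
y = v_y0 t − ½ g t² = 26.30×2.691 − 4.905×2.691² = 35.3 m.

35.3 m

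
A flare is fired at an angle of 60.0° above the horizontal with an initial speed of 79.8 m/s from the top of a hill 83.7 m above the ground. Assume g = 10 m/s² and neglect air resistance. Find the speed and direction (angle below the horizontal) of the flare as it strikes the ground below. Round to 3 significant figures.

v_x = 79.8 cos 60.0° = 39.90 m/s (constant).
|v_y| at impact = √((69.11)² + 2×10×83.7) = 80.31 m/s.
Speed = √(39.90² + 80.31²) = 89.7 m/s; angle = arctan(80.31/39.90) = 63.6° below horizontal.

89.7 m/s at 63.6° below the horizontal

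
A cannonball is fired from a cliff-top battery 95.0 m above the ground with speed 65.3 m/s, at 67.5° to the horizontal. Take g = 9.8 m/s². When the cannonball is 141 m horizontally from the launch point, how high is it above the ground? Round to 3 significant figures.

v_x = 65.3 cos 67.5° = 24.99 m/s, v_y0 = 65.3 sin 67.5° = 60.33 m/s.
Time to reach x = 141 m: t = x / v_x = 141 / 24.99 = 5.642 s.
y = 95.0 + v_y0 t − ½ g t² = 95.0 + 60.33×5.642 − 4.900×5.642² = 279 m.

279 m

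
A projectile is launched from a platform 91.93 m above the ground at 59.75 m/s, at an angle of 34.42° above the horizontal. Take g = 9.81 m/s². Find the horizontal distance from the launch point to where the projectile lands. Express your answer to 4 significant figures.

442.3 m

Components: v_x = 59.75 cos 34.42° = 49.289 m/s, v_y = 59.75 sin 34.42° = 33.774 m/s.
Vertical: 0 = 91.93 + 33.774 t − ½(9.81) t² ⇒ 4.905 t² − 33.774 t − 91.93 = 0.
t = [33.774 + √(1140.7 + 1803.7)] / 9.810 = 8.9741 s.
Horizontal: R = v_x · t = 49.289 × 8.9741 = 442.3 m.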